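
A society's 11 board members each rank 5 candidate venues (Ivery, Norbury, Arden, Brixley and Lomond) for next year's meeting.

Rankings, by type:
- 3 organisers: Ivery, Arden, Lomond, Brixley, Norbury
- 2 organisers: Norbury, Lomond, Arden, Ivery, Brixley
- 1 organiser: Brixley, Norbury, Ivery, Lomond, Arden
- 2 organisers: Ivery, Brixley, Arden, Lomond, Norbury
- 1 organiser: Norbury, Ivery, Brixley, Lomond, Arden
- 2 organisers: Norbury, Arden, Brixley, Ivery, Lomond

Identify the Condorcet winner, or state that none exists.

Check each pair by majority over 11 ballots:
Ivery vs Norbury: Norbury, 6–5.
Ivery–Arden: Ivery 7–4.
Ivery vs Brixley: Ivery wins 8–3.
Ivery vs Lomond: Ivery, 9–2.
Norbury vs Arden: Norbury, 6–5.
Norbury vs Brixley: Brixley, 6–5.
Norbury vs Lomond: Norbury wins 6–5.
Arden vs Brixley: Arden, 7–4.
Arden vs Lomond: Arden wins 7–4.
Brixley vs Lomond: Brixley wins 6–5.
Each city drops at least one matchup (Ivery loses to Norbury; Norbury loses to Brixley; Arden loses to Ivery; Brixley loses to Ivery; Lomond loses to Ivery); the cycle Ivery > Brixley > Norbury > Ivery rules out a Condorcet winner.

none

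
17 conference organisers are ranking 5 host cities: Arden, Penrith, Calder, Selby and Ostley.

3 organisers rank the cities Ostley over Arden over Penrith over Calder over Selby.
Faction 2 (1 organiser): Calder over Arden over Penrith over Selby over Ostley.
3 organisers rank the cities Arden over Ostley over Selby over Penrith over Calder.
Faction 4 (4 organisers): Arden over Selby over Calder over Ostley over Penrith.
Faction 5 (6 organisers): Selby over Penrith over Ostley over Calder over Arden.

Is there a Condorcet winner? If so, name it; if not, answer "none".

none

Check each pair by majority over 17 ballots:
Arden vs Penrith: 3+1+3+4 = 11 for Arden, 6 for Penrith — Arden by 11–6.
Arden vs Calder: Arden is ranked higher on 3+3+4 = 10 ballots, Calder on 7. Arden wins 10–7.
Arden vs Selby: Arden preferred on 3+1+3+4 = 11 ballots; Arden wins 11–6.
Arden vs Ostley: Arden preferred on 1+3+4 = 8 ballots; Ostley wins 9–8.
Penrith vs Calder: 12 to 5, Penrith.
Penrith vs Selby: Penrith preferred on 3+1 = 4 ballots; Selby wins 13–4.
Penrith vs Ostley: Penrith preferred on 1+6 = 7 ballots; Ostley wins 10–7.
Calder vs Selby: 4 to 13, Selby.
Calder vs Ostley: Calder preferred on 1+4 = 5 ballots; Ostley wins 12–5.
Selby vs Ostley: 1+4+6 = 11 for Selby, 6 for Ostley — Selby by 11–6.
No city is unbeaten: Arden loses to Ostley; Penrith loses to Arden; Calder loses to Arden; Selby loses to Arden; Ostley loses to Selby. In particular Arden beats Selby beats Ostley beats Arden is a majority cycle — no Condorcet winner exists.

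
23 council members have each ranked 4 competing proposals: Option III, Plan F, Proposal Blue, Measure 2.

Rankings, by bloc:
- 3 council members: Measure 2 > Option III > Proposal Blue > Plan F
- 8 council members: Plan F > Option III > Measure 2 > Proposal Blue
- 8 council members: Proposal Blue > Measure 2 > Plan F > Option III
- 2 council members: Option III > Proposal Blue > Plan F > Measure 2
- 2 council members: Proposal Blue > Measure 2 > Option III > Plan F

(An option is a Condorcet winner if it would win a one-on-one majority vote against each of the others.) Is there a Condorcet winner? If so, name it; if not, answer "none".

none

Check each pair by majority over 23 ballots:
Option III vs Plan F: Plan F wins 16–7.
Option III–Proposal Blue: Option III 13–10.
Option III vs Measure 2: Measure 2, 13–10.
Plan F–Proposal Blue: Proposal Blue 15–8.
Plan F–Measure 2: Measure 2 13–10.
Proposal Blue vs Measure 2: Proposal Blue, 12–11.
Every option loses at least once (Option III loses to Plan F; Plan F loses to Proposal Blue; Proposal Blue loses to Option III; Measure 2 loses to Proposal Blue). The majority relation contains the cycle Option III → Proposal Blue → Plan F → Option III, so there is no Condorcet winner.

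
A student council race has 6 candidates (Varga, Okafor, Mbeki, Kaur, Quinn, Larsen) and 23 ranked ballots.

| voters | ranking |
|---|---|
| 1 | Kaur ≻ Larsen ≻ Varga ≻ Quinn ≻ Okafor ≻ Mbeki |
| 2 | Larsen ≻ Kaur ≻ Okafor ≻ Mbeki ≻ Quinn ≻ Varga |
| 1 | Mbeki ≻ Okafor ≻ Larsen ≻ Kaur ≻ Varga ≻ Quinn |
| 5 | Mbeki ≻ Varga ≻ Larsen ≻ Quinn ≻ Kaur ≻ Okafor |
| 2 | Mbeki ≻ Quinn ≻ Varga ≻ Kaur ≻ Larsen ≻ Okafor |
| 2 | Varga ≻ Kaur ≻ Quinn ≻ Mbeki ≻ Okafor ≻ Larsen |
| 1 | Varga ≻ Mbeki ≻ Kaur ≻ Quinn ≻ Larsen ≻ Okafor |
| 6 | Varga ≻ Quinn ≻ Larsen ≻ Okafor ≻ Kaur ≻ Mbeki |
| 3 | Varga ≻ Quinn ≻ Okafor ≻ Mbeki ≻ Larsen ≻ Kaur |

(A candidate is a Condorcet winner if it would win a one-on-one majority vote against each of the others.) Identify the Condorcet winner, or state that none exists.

Head-to-head results (23 voters):
Varga vs Okafor: 20 to 3, Varga.
Varga vs Mbeki: Varga is ranked higher on 1+2+1+6+3 = 13 ballots, Mbeki on 10. Varga wins 13–10.
Varga vs Kaur: 19 to 4, Varga.
Varga vs Quinn: 19 for Varga, 4 for Quinn — Varga by 19–4.
Varga vs Larsen: Varga is ranked higher on 5+2+2+1+6+3 = 19 ballots, Larsen on 4. Varga wins 19–4.
Okafor vs Mbeki: 1+2+6+3 = 12 for Okafor, 11 for Mbeki — Okafor by 12–11.
Okafor vs Kaur: 1+6+3 = 10 for Okafor, 13 for Kaur — Kaur by 13–10.
Okafor vs Quinn: Okafor is ranked higher on 2+1 = 3 ballots, Quinn on 20. Quinn wins 20–3.
Okafor vs Larsen: Okafor preferred on 1+2+3 = 6 ballots; Larsen wins 17–6.
Mbeki vs Kaur: 1+5+2+1+3 = 12 for Mbeki, 11 for Kaur — Mbeki by 12–11.
Mbeki vs Quinn: Mbeki is ranked higher on 2+1+5+2+1 = 11 ballots, Quinn on 12. Quinn wins 12–11.
Mbeki vs Larsen: 14 to 9, Mbeki.
Kaur vs Quinn: Kaur preferred on 1+2+1+2+1 = 7 ballots; Quinn wins 16–7.
Kaur vs Larsen: 6 to 17, Larsen.
Quinn vs Larsen: 2+2+1+6+3 = 14 for Quinn, 9 for Larsen — Quinn by 14–9.
Varga beats each of Okafor, Mbeki, Kaur, Quinn, Larsen — Varga is the Condorcet winner.

Varga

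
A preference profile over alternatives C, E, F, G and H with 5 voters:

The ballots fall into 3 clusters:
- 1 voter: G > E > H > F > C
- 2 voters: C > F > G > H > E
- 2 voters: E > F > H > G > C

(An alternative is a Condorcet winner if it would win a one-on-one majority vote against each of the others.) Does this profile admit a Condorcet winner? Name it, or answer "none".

Head-to-head results (5 voters):
C vs E: E, 3–2.
C vs F: F wins 3–2.
C vs G: G wins 3–2.
C–H: H 3–2.
E vs F: E wins 3–2.
E vs G: G wins 3–2.
E vs H: E wins 3–2.
F vs G: F, 4–1.
F–H: F 4–1.
G vs H: G, 3–2.
Every alternative loses at least once (C loses to E; E loses to G; F loses to E; G loses to F; H loses to E). The majority relation contains the cycle E → F → G → E, so there is no Condorcet winner.

none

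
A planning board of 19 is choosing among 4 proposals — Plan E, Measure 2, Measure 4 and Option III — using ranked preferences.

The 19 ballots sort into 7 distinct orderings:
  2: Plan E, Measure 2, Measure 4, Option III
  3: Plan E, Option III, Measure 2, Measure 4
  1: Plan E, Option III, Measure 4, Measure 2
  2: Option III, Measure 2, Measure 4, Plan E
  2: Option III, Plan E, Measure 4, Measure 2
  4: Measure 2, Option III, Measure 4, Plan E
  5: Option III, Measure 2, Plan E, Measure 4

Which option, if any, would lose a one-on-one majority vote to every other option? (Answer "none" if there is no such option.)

Measure 4

Head-to-head results (19 council members):
Plan E–Measure 2: Measure 2 11–8.
Plan E vs Measure 4: Plan E is ranked higher on 2+3+1+2+5 = 13 ballots, Measure 4 on 6. Plan E wins 13–6.
Plan E vs Option III: Plan E preferred on 2+3+1 = 6 ballots; Option III wins 13–6.
Measure 2–Measure 4: Measure 2 16–3.
Measure 2 vs Option III: Option III wins 13–6.
Measure 4 vs Option III: Option III, 17–2.
Measure 4 is beaten in every head-to-head and is the Condorcet loser.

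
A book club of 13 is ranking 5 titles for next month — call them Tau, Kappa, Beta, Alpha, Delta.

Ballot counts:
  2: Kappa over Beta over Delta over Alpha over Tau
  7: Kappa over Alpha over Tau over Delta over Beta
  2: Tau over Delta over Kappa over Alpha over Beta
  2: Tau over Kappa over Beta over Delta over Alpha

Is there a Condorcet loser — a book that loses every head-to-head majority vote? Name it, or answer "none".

Head-to-head results (13 members):
Tau–Kappa: Kappa 9–4.
Tau vs Beta: Tau is ranked higher on 7+2+2 = 11 ballots, Beta on 2. Tau wins 11–2.
Tau–Alpha: Alpha 9–4.
Tau vs Delta: Tau wins 11–2.
Kappa vs Beta: 13 to 0, Kappa.
Kappa–Alpha: Kappa 13–0.
Kappa vs Delta: Kappa, 11–2.
Beta vs Alpha: 2+2 = 4 for Beta, 9 for Alpha — Alpha by 9–4.
Beta vs Delta: Delta wins 9–4.
Alpha vs Delta: Alpha is ranked higher on 7 ballots, Delta on 6. Alpha wins 7–6.
Beta loses to every other book — it is the Condorcet loser.

Beta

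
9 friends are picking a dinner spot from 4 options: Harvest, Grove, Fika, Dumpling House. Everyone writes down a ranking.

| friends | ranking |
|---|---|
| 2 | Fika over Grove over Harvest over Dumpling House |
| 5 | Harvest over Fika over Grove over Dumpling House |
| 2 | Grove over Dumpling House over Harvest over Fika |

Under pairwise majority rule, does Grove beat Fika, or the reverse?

Ballots ranking Grove above Fika: 2.
Ballots ranking Fika above Grove: 9 − 2 = 7.
Fika wins the head-to-head 7–2.

Fika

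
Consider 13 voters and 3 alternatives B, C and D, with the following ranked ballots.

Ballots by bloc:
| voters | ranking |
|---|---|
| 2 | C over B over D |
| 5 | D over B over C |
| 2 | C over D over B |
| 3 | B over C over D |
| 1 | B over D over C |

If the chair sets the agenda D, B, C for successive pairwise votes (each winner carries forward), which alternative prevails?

Round 1: D vs B — 7–6, D advances.
Round 2: D vs C — 6–7, C advances.
C survives the agenda.

C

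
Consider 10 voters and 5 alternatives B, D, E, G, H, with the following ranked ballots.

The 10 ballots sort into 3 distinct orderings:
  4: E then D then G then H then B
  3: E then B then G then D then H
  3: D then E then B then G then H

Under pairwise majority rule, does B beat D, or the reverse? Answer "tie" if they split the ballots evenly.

Ballots ranking B above D: 3.
Ballots ranking D above B: 10 − 3 = 7.
D wins the head-to-head 7–3.

D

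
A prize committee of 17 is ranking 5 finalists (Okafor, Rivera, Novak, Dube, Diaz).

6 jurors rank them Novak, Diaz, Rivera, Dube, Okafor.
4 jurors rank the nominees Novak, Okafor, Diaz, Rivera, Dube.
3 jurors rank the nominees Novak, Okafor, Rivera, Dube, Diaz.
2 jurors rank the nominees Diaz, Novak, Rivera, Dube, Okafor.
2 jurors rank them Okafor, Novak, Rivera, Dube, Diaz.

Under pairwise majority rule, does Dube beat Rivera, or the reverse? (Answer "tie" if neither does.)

Rivera

No ballot ranks Dube above Rivera: 0.
Ballots ranking Rivera above Dube: 17 − 0 = 17.
Rivera wins the head-to-head 17–0.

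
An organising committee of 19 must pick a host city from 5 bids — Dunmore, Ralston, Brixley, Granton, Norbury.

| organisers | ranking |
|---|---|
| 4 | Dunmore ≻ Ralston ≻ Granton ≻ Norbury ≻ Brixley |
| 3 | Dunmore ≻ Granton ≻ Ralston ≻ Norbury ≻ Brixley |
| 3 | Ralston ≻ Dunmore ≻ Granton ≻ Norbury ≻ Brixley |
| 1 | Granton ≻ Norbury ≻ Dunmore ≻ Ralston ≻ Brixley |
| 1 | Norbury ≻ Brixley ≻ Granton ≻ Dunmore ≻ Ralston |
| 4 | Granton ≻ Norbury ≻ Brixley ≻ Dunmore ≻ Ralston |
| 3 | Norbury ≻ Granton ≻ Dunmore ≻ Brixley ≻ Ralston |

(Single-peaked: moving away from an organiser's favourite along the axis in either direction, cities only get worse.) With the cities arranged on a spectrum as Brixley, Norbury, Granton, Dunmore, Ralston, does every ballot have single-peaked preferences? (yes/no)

yes

Axis positions: Brixley=1, Norbury=2, Granton=3, Dunmore=4, Ralston=5.
Group 1 (peak Dunmore at position 4): ranking walks positions 4-5-3-2-1, expanding outward from the peak — single-peaked.
Group 2 (peak Dunmore at position 4): ranking walks positions 4-3-5-2-1, expanding outward from the peak — single-peaked.
Group 3 (peak Ralston at position 5): ranking walks positions 5-4-3-2-1, expanding outward from the peak — single-peaked.
Group 4 (peak Granton at position 3): ranking walks positions 3-2-4-5-1, expanding outward from the peak — single-peaked.
Group 5 (peak Norbury at position 2): ranking walks positions 2-1-3-4-5, expanding outward from the peak — single-peaked.
Group 6 (peak Granton at position 3): ranking walks positions 3-2-1-4-5, expanding outward from the peak — single-peaked.
Group 7 (peak Norbury at position 2): ranking walks positions 2-3-4-1-5, expanding outward from the peak — single-peaked.
Every ranking is single-peaked on this axis.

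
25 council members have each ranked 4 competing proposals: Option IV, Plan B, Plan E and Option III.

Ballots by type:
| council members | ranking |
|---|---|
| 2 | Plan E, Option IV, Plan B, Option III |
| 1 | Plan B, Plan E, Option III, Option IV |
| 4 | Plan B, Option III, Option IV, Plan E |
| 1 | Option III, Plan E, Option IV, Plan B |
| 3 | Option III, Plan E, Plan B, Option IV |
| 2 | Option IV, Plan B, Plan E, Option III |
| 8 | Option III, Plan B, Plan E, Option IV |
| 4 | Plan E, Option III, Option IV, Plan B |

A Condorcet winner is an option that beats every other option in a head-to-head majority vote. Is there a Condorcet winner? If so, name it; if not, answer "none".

Pairwise majorities:
Option IV vs Plan B: 9 to 16, Plan B.
Option IV vs Plan E: Option IV is ranked higher on 4+2 = 6 ballots, Plan E on 19. Plan E wins 19–6.
Option IV vs Option III: Option IV is ranked higher on 2+2 = 4 ballots, Option III on 21. Option III wins 21–4.
Plan B vs Plan E: Plan B is ranked higher on 1+4+2+8 = 15 ballots, Plan E on 10. Plan B wins 15–10.
Plan B vs Option III: 9 to 16, Option III.
Plan E vs Option III: 9 to 16, Option III.
Option III wins every pairwise contest, so Option III is the Condorcet winner.

Option III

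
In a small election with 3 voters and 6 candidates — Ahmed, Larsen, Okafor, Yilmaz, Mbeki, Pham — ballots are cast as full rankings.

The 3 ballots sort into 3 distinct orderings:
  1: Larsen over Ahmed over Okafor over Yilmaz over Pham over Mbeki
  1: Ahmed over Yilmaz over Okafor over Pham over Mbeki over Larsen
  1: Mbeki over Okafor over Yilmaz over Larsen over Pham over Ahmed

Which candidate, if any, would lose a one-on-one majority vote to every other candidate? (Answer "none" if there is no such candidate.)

Pairwise majorities:
Ahmed vs Larsen: Larsen, 2–1.
Ahmed vs Okafor: 2 to 1, Ahmed.
Ahmed vs Yilmaz: Ahmed preferred on 1+1 = 2 ballots; Ahmed wins 2–1.
Ahmed vs Mbeki: Ahmed is ranked higher on 1+1 = 2 ballots, Mbeki on 1. Ahmed wins 2–1.
Ahmed vs Pham: Ahmed preferred on 1+1 = 2 ballots; Ahmed wins 2–1.
Larsen–Okafor: Okafor 2–1.
Larsen vs Yilmaz: Larsen preferred on 1 ballot; Yilmaz wins 2–1.
Larsen vs Mbeki: 1 for Larsen, 2 for Mbeki — Mbeki by 2–1.
Larsen vs Pham: Larsen preferred on 1+1 = 2 ballots; Larsen wins 2–1.
Okafor–Yilmaz: Okafor 2–1.
Okafor vs Mbeki: 1+1 = 2 for Okafor, 1 for Mbeki — Okafor by 2–1.
Okafor vs Pham: Okafor preferred on 1+1+1 = 3 ballots; Okafor wins 3–0.
Yilmaz vs Mbeki: Yilmaz preferred on 1+1 = 2 ballots; Yilmaz wins 2–1.
Yilmaz vs Pham: 3 to 0, Yilmaz.
Mbeki vs Pham: Pham wins 2–1.
Each candidate has at least one pairwise win (Ahmed beats Okafor; Larsen beats Ahmed; Okafor beats Larsen; Yilmaz beats Larsen; Mbeki beats Larsen; Pham beats Mbeki) — no Condorcet loser.

none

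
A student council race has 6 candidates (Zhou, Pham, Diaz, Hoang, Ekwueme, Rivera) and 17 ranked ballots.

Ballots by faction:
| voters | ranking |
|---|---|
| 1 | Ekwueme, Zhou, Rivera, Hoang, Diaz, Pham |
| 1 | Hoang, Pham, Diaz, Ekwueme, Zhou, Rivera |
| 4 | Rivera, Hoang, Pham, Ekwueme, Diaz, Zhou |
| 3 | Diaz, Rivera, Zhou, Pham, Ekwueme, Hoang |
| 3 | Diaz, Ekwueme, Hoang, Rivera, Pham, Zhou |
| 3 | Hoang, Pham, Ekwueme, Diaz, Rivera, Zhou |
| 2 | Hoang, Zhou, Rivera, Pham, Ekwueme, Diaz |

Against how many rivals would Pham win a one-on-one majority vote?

3

Pham against each rival (17 voters):
Pham vs Zhou: 11 to 6, Pham.
Pham vs Diaz: Pham, 10–7.
Pham–Hoang: Hoang 14–3.
Pham vs Ekwueme: Pham, 13–4.
Pham–Rivera: Rivera 13–4.
Pham beats Zhou, Diaz, Ekwueme; loses to Hoang, Rivera — 3 pairwise wins.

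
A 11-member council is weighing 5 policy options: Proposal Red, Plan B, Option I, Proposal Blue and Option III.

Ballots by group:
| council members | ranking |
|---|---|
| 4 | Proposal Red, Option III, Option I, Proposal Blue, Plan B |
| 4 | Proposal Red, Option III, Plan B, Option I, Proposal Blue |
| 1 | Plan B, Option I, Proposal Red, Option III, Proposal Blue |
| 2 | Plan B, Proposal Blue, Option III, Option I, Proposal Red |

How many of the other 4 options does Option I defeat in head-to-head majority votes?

Option I against each rival (11 council members):
Option I vs Proposal Red: Proposal Red, 8–3.
Option I–Plan B: Plan B 7–4.
Option I vs Proposal Blue: Option I preferred on 4+4+1 = 9 ballots; Option I wins 9–2.
Option I vs Option III: Option III wins 10–1.
Option I beats Proposal Blue; loses to Proposal Red, Plan B, Option III — 1 pairwise win.

1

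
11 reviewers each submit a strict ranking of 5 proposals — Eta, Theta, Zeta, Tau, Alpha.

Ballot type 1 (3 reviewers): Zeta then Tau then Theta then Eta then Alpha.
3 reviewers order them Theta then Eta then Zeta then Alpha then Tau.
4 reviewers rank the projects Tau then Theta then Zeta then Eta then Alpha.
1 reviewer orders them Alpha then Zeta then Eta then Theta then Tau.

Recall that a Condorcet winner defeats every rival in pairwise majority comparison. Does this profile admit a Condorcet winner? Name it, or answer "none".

Head-to-head results (11 reviewers):
Eta vs Theta: 1 for Eta, 10 for Theta — Theta by 10–1.
Eta vs Zeta: Zeta wins 8–3.
Eta vs Tau: Tau wins 7–4.
Eta vs Alpha: 10 to 1, Eta.
Theta vs Zeta: Theta, 7–4.
Theta vs Tau: Theta is ranked higher on 3+1 = 4 ballots, Tau on 7. Tau wins 7–4.
Theta vs Alpha: Theta, 10–1.
Zeta–Tau: Zeta 7–4.
Zeta vs Alpha: Zeta preferred on 3+3+4 = 10 ballots; Zeta wins 10–1.
Tau vs Alpha: 7 to 4, Tau.
No project is unbeaten: Eta loses to Theta; Theta loses to Tau; Zeta loses to Theta; Tau loses to Zeta; Alpha loses to Eta. In particular Theta > Zeta > Tau > Theta is a majority cycle — no Condorcet winner exists.

none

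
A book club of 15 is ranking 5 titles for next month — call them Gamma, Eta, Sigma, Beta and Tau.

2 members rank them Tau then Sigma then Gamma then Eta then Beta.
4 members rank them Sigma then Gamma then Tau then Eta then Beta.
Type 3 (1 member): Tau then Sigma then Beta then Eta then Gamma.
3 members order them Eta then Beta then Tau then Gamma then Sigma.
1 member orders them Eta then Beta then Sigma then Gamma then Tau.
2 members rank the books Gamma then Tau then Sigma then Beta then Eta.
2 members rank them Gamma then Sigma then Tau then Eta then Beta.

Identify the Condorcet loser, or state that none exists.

Beta

Head-to-head results (15 members):
Gamma vs Eta: 10 to 5, Gamma.
Gamma vs Sigma: Gamma preferred on 3+2+2 = 7 ballots; Sigma wins 8–7.
Gamma vs Beta: Gamma, 10–5.
Gamma vs Tau: 4+1+2+2 = 9 for Gamma, 6 for Tau — Gamma by 9–6.
Eta vs Sigma: Sigma wins 11–4.
Eta–Beta: Eta 12–3.
Eta vs Tau: Eta preferred on 3+1 = 4 ballots; Tau wins 11–4.
Sigma vs Beta: 11 to 4, Sigma.
Sigma–Tau: Tau 8–7.
Beta vs Tau: Tau, 11–4.
Beta is beaten in every head-to-head and is the Condorcet loser.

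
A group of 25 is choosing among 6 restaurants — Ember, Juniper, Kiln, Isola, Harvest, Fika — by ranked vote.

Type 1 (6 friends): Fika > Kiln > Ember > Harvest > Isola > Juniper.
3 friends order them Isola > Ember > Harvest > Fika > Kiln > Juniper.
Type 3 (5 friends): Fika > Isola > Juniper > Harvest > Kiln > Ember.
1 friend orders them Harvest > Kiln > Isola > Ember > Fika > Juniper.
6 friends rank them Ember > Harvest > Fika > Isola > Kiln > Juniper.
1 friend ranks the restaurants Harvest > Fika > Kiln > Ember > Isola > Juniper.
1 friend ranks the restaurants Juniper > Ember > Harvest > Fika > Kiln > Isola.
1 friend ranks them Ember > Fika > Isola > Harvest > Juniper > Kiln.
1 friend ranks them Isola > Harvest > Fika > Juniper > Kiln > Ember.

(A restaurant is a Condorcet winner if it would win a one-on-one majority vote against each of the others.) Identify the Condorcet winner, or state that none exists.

none

Check each pair by majority over 25 ballots:
Ember vs Juniper: Ember wins 18–7.
Ember vs Kiln: Kiln wins 14–11.
Ember vs Isola: Ember, 15–10.
Ember vs Harvest: Ember, 17–8.
Ember–Fika: Fika 13–12.
Juniper vs Kiln: Kiln, 17–8.
Juniper–Isola: Isola 24–1.
Juniper vs Harvest: Harvest, 19–6.
Juniper vs Fika: Fika, 24–1.
Kiln–Isola: Isola 16–9.
Kiln vs Harvest: Harvest wins 19–6.
Kiln–Fika: Fika 24–1.
Isola vs Harvest: Harvest wins 15–10.
Isola–Fika: Fika 20–5.
Harvest–Fika: Harvest 13–12.
Each restaurant drops at least one matchup (Ember loses to Kiln; Juniper loses to Ember; Kiln loses to Isola; Isola loses to Ember; Harvest loses to Ember; Fika loses to Harvest); the cycle Ember beats Isola beats Kiln beats Ember rules out a Condorcet winner.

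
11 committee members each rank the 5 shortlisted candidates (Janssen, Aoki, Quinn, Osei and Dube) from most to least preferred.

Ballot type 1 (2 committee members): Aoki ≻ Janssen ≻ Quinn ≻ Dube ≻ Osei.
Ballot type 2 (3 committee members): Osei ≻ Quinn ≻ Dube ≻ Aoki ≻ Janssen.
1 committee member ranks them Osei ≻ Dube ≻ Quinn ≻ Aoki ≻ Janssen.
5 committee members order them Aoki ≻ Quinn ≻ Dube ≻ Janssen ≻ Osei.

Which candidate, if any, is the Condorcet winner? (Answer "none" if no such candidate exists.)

Aoki

Pairwise majorities:
Janssen vs Aoki: Janssen preferred on 0 ballots; Aoki wins 11–0.
Janssen vs Quinn: 2 for Janssen, 9 for Quinn — Quinn by 9–2.
Janssen vs Osei: 7 to 4, Janssen.
Janssen vs Dube: 2 for Janssen, 9 for Dube — Dube by 9–2.
Aoki vs Quinn: 2+5 = 7 for Aoki, 4 for Quinn — Aoki by 7–4.
Aoki vs Osei: Aoki preferred on 2+5 = 7 ballots; Aoki wins 7–4.
Aoki vs Dube: Aoki is ranked higher on 2+5 = 7 ballots, Dube on 4. Aoki wins 7–4.
Quinn vs Osei: 7 to 4, Quinn.
Quinn vs Dube: 10 to 1, Quinn.
Osei vs Dube: Osei preferred on 3+1 = 4 ballots; Dube wins 7–4.
Only Aoki has no losses; Aoki is the Condorcet winner.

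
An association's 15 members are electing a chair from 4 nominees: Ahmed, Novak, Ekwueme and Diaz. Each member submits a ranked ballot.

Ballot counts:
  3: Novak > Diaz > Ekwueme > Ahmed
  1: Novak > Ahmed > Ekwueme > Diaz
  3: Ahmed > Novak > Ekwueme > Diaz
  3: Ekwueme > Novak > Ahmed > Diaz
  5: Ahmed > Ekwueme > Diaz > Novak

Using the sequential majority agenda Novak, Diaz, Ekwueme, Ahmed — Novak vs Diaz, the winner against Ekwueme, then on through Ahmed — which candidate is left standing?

Round 1: Novak vs Diaz — 10–5, Novak advances.
Round 2: Novak vs Ekwueme — 7–8, Ekwueme advances.
Round 3: Ekwueme vs Ahmed — 6–9, Ahmed advances.
The agenda winner is Ahmed.

Ahmed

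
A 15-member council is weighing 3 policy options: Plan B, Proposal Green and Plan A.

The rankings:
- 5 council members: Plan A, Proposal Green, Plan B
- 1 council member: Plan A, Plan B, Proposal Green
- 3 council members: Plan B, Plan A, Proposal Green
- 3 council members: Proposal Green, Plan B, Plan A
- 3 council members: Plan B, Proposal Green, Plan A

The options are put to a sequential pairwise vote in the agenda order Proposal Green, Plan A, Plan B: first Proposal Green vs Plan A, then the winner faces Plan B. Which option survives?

Plan B

Round 1: Proposal Green vs Plan A — 6–9, Plan A advances.
Round 2: Plan A vs Plan B — 6–9, Plan B advances.
The agenda winner is Plan B.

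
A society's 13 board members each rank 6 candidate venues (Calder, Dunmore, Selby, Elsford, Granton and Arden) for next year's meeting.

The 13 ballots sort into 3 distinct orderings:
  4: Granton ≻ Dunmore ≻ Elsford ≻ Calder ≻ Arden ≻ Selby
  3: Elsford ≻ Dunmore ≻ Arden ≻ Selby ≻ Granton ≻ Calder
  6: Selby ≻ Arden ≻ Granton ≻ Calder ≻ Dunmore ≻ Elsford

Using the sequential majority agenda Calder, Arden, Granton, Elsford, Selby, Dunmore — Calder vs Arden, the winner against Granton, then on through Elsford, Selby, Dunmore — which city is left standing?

Round 1: Calder vs Arden — 4–9, Arden advances.
Round 2: Arden vs Granton — 9–4, Arden advances.
Round 3: Arden vs Elsford — 6–7, Elsford advances.
Round 4: Elsford vs Selby — 7–6, Elsford advances.
Round 5: Elsford vs Dunmore — 3–10, Dunmore advances.
The agenda winner is Dunmore.

Dunmore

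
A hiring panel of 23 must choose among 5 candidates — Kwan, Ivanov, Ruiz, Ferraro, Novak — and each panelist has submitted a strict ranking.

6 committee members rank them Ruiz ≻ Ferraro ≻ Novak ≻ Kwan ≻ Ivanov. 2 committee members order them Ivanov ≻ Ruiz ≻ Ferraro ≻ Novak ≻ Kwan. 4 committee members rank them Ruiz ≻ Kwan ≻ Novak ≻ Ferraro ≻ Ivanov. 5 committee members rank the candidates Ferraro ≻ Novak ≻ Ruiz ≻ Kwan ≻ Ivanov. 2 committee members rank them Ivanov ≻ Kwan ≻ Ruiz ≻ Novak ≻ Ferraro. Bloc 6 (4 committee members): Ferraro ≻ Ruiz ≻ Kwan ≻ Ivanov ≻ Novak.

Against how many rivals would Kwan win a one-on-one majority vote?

1

Kwan against each rival (23 committee members):
Kwan vs Ivanov: Kwan wins 19–4.
Kwan vs Ruiz: Ruiz wins 21–2.
Kwan vs Ferraro: Kwan preferred on 4+2 = 6 ballots; Ferraro wins 17–6.
Kwan vs Novak: 4+2+4 = 10 for Kwan, 13 for Novak — Novak by 13–10.
Kwan beats Ivanov; loses to Ruiz, Ferraro, Novak — 1 pairwise win.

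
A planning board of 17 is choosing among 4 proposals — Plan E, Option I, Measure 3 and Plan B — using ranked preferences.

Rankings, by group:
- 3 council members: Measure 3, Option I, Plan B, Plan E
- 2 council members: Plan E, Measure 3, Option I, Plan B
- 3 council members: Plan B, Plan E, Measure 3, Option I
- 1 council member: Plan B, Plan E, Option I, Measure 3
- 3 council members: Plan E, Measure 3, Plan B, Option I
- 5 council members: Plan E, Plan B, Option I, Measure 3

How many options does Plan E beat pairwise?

3

Plan E against each rival (17 council members):
Plan E vs Option I: Plan E is ranked higher on 2+3+1+3+5 = 14 ballots, Option I on 3. Plan E wins 14–3.
Plan E vs Measure 3: 14 to 3, Plan E.
Plan E vs Plan B: Plan E, 10–7.
Plan E beats Option I, Measure 3, Plan B — 3 pairwise wins.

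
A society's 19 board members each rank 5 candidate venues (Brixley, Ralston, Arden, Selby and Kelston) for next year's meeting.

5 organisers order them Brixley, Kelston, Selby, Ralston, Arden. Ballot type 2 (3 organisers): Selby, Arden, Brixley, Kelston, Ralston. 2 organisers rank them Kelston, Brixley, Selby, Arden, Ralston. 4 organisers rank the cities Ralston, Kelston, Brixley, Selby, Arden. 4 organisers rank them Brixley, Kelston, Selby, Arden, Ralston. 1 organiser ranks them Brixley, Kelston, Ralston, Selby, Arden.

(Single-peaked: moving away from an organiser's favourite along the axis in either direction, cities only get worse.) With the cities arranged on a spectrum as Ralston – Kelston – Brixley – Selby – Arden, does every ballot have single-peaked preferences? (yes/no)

yes

Axis positions: Ralston=1, Kelston=2, Brixley=3, Selby=4, Arden=5.
Ballot type 1 (peak Brixley at position 3): ranking walks positions 3-2-4-1-5, expanding outward from the peak — single-peaked.
Ballot type 2 (peak Selby at position 4): ranking walks positions 4-5-3-2-1, expanding outward from the peak — single-peaked.
Ballot type 3 (peak Kelston at position 2): ranking walks positions 2-3-4-5-1, expanding outward from the peak — single-peaked.
Ballot type 4 (peak Ralston at position 1): ranking walks positions 1-2-3-4-5, expanding outward from the peak — single-peaked.
Ballot type 5 (peak Brixley at position 3): ranking walks positions 3-2-4-5-1, expanding outward from the peak — single-peaked.
Ballot type 6 (peak Brixley at position 3): ranking walks positions 3-2-1-4-5, expanding outward from the peak — single-peaked.
Every ranking is single-peaked on this axis.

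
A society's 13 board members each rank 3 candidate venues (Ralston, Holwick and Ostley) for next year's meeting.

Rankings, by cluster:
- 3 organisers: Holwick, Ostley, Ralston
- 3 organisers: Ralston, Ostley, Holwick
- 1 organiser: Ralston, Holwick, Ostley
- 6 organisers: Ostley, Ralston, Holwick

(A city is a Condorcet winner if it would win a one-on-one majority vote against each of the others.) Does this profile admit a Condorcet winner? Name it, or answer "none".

Ostley

Head-to-head results (13 organisers):
Ralston vs Holwick: Ralston, 10–3.
Ralston vs Ostley: Ralston is ranked higher on 3+1 = 4 ballots, Ostley on 9. Ostley wins 9–4.
Holwick vs Ostley: 4 to 9, Ostley.
Ostley defeats every rival head-to-head and is the Condorcet winner.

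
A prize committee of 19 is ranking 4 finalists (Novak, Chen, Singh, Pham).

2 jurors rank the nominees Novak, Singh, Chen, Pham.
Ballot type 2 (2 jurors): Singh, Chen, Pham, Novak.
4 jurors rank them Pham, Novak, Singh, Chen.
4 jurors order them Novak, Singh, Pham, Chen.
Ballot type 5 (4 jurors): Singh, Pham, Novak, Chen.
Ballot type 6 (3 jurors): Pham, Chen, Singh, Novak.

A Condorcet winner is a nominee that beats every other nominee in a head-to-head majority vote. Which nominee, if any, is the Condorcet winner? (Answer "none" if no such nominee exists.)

none

Pairwise majorities:
Novak vs Chen: Novak, 14–5.
Novak vs Singh: Novak is ranked higher on 2+4+4 = 10 ballots, Singh on 9. Novak wins 10–9.
Novak vs Pham: Novak is ranked higher on 2+4 = 6 ballots, Pham on 13. Pham wins 13–6.
Chen–Singh: Singh 16–3.
Chen vs Pham: Chen is ranked higher on 2+2 = 4 ballots, Pham on 15. Pham wins 15–4.
Singh vs Pham: Singh, 12–7.
No nominee is unbeaten: Novak loses to Pham; Chen loses to Novak; Singh loses to Novak; Pham loses to Singh. In particular Novak beats Singh beats Pham beats Novak is a majority cycle — no Condorcet winner exists.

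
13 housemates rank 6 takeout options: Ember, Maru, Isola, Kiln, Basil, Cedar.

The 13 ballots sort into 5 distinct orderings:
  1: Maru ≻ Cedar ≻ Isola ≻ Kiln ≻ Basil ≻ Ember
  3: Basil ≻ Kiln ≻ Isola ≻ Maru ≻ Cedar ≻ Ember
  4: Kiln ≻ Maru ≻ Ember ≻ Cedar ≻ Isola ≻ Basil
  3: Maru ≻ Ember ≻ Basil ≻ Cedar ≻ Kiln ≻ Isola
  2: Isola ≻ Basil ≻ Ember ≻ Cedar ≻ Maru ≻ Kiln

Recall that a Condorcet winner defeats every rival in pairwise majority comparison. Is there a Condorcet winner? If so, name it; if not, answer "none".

Head-to-head results (13 friends):
Ember vs Maru: Ember is ranked higher on 2 ballots, Maru on 11. Maru wins 11–2.
Ember vs Isola: 7 to 6, Ember.
Ember vs Kiln: Ember is ranked higher on 3+2 = 5 ballots, Kiln on 8. Kiln wins 8–5.
Ember vs Basil: 4+3 = 7 for Ember, 6 for Basil — Ember by 7–6.
Ember vs Cedar: 9 to 4, Ember.
Maru vs Isola: Maru is ranked higher on 1+4+3 = 8 ballots, Isola on 5. Maru wins 8–5.
Maru vs Kiln: 1+3+2 = 6 for Maru, 7 for Kiln — Kiln by 7–6.
Maru vs Basil: 8 to 5, Maru.
Maru vs Cedar: Maru is ranked higher on 1+3+4+3 = 11 ballots, Cedar on 2. Maru wins 11–2.
Isola vs Kiln: Isola is ranked higher on 1+2 = 3 ballots, Kiln on 10. Kiln wins 10–3.
Isola vs Basil: Isola is ranked higher on 1+4+2 = 7 ballots, Basil on 6. Isola wins 7–6.
Isola vs Cedar: Isola is ranked higher on 3+2 = 5 ballots, Cedar on 8. Cedar wins 8–5.
Kiln vs Basil: Kiln is ranked higher on 1+4 = 5 ballots, Basil on 8. Basil wins 8–5.
Kiln vs Cedar: Kiln is ranked higher on 3+4 = 7 ballots, Cedar on 6. Kiln wins 7–6.
Basil vs Cedar: 8 to 5, Basil.
No restaurant is unbeaten: Ember loses to Maru; Maru loses to Kiln; Isola loses to Ember; Kiln loses to Basil; Basil loses to Ember; Cedar loses to Ember. In particular Ember > Basil > Kiln > Ember is a majority cycle — no Condorcet winner exists.

none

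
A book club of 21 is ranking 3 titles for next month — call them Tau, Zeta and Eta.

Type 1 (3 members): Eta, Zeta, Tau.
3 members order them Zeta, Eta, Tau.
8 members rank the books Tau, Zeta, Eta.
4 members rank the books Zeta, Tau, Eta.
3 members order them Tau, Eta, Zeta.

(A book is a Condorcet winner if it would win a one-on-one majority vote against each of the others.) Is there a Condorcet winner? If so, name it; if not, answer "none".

Check each pair by majority over 21 ballots:
Tau–Zeta: Tau 11–10.
Tau vs Eta: Tau, 15–6.
Zeta–Eta: Zeta 15–6.
Only Tau has no losses; Tau is the Condorcet winner.

Tau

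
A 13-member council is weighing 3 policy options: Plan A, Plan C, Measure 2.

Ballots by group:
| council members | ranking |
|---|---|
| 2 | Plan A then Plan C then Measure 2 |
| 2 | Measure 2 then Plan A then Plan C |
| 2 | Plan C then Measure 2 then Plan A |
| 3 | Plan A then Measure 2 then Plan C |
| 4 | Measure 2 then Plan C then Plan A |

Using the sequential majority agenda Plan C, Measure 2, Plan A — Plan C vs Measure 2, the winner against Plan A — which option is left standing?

Measure 2

Round 1: Plan C vs Measure 2 — 4–9, Measure 2 advances.
Round 2: Measure 2 vs Plan A — 8–5, Measure 2 advances.
The agenda winner is Measure 2.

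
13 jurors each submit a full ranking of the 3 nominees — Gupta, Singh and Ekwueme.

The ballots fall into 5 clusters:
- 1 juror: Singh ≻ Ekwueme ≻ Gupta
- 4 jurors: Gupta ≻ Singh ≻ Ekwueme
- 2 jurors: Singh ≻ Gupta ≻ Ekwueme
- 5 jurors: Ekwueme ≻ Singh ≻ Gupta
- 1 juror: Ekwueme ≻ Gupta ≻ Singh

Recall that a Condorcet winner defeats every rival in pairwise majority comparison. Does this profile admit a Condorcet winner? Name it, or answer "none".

Singh

Pairwise majorities:
Gupta vs Singh: Gupta is ranked higher on 4+1 = 5 ballots, Singh on 8. Singh wins 8–5.
Gupta vs Ekwueme: 4+2 = 6 for Gupta, 7 for Ekwueme — Ekwueme by 7–6.
Singh vs Ekwueme: Singh is ranked higher on 1+4+2 = 7 ballots, Ekwueme on 6. Singh wins 7–6.
Singh defeats every rival head-to-head and is the Condorcet winner.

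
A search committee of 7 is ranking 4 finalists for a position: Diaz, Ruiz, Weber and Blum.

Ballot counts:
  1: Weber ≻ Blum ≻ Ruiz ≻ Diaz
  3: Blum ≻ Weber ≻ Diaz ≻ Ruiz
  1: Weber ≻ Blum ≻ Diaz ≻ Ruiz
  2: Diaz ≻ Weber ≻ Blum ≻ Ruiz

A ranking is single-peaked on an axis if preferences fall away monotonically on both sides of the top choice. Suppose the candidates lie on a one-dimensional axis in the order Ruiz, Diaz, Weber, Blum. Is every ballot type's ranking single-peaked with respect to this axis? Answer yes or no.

Axis positions: Ruiz=1, Diaz=2, Weber=3, Blum=4.
Ballot type 1: ranking walks positions 3-4-1-2; Ruiz is ranked above Diaz even though Diaz lies between Ruiz and the peak Weber on the axis — preferences dip and rise again. Not single-peaked.
Ballot type 2 (peak Blum at position 4): ranking walks positions 4-3-2-1, expanding outward from the peak — single-peaked.
Ballot type 3 (peak Weber at position 3): ranking walks positions 3-4-2-1, expanding outward from the peak — single-peaked.
Ballot type 4 (peak Diaz at position 2): ranking walks positions 2-3-4-1, expanding outward from the peak — single-peaked.
Ballot type 1 violates single-peakedness, so the profile is not single-peaked on this axis.

no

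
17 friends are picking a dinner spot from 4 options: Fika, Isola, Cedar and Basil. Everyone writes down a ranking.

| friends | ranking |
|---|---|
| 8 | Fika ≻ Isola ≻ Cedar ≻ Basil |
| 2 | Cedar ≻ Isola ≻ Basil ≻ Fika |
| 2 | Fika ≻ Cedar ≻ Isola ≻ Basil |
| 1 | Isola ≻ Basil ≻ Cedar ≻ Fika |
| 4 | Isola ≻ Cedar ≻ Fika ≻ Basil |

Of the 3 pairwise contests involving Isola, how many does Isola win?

Isola against each rival (17 friends):
Isola vs Fika: 2+1+4 = 7 for Isola, 10 for Fika — Fika by 10–7.
Isola vs Cedar: Isola, 13–4.
Isola vs Basil: Isola wins 17–0.
Isola beats Cedar, Basil; loses to Fika — 2 pairwise wins.

2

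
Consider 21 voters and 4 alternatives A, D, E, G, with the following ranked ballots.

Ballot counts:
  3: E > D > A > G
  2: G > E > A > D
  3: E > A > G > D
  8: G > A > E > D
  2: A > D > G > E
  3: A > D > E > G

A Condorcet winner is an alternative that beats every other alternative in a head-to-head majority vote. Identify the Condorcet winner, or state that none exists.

A

Head-to-head results (21 voters):
A vs D: A, 18–3.
A vs E: A, 13–8.
A–G: A 11–10.
D–E: E 16–5.
D vs G: G, 13–8.
E vs G: G wins 12–9.
A wins every pairwise contest, so A is the Condorcet winner.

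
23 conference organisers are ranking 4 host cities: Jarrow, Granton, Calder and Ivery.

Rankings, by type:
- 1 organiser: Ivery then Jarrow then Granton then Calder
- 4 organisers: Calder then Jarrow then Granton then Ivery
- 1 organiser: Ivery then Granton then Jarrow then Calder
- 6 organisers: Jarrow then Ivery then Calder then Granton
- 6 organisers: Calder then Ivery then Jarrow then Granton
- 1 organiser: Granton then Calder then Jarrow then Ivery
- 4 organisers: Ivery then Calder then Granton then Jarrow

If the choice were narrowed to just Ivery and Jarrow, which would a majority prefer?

Ivery

Ballots ranking Ivery above Jarrow: 1 + 1 + 6 + 4 = 12.
Ballots ranking Jarrow above Ivery: 23 − 12 = 11.
Ivery wins the head-to-head 12–11.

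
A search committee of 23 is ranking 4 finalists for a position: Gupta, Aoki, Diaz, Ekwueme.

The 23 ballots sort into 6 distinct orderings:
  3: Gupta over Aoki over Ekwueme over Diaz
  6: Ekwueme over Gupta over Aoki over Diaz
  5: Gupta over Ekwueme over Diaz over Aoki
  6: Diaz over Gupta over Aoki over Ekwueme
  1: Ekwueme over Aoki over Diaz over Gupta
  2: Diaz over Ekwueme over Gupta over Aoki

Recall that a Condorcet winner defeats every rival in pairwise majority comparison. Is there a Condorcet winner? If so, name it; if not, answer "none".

Gupta

Head-to-head results (23 committee members):
Gupta vs Aoki: 3+6+5+6+2 = 22 for Gupta, 1 for Aoki — Gupta by 22–1.
Gupta vs Diaz: 14 to 9, Gupta.
Gupta vs Ekwueme: 3+5+6 = 14 for Gupta, 9 for Ekwueme — Gupta by 14–9.
Aoki vs Diaz: 3+6+1 = 10 for Aoki, 13 for Diaz — Diaz by 13–10.
Aoki vs Ekwueme: 9 to 14, Ekwueme.
Diaz vs Ekwueme: Diaz is ranked higher on 6+2 = 8 ballots, Ekwueme on 15. Ekwueme wins 15–8.
Gupta wins every pairwise contest, so Gupta is the Condorcet winner.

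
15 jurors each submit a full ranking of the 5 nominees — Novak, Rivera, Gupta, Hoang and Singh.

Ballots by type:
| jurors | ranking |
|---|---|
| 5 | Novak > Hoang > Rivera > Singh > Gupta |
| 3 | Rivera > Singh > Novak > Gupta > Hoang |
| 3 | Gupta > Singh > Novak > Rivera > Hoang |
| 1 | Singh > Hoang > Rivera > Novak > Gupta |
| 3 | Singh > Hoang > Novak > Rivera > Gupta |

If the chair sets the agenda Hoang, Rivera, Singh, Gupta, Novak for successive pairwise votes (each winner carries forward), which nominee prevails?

Round 1: Hoang vs Rivera — 9–6, Hoang advances.
Round 2: Hoang vs Singh — 5–10, Singh advances.
Round 3: Singh vs Gupta — 12–3, Singh advances.
Round 4: Singh vs Novak — 10–5, Singh advances.
Singh survives the agenda.

Singh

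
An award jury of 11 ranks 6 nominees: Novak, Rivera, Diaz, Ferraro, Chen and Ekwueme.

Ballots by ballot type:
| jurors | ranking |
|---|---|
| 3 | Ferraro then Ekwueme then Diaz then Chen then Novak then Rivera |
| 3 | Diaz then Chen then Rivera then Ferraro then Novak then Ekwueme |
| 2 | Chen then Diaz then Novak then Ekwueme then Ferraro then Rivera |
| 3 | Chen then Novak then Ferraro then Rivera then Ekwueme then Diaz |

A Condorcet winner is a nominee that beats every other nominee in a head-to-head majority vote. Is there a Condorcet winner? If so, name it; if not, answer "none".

none

Check each pair by majority over 11 ballots:
Novak vs Rivera: Novak, 8–3.
Novak vs Diaz: 3 for Novak, 8 for Diaz — Diaz by 8–3.
Novak vs Ferraro: 2+3 = 5 for Novak, 6 for Ferraro — Ferraro by 6–5.
Novak vs Chen: 0 to 11, Chen.
Novak vs Ekwueme: 3+2+3 = 8 for Novak, 3 for Ekwueme — Novak by 8–3.
Rivera vs Diaz: Diaz, 8–3.
Rivera vs Ferraro: Ferraro wins 8–3.
Rivera vs Chen: Rivera preferred on 0 ballots; Chen wins 11–0.
Rivera vs Ekwueme: Rivera wins 6–5.
Diaz vs Ferraro: Diaz preferred on 3+2 = 5 ballots; Ferraro wins 6–5.
Diaz vs Chen: Diaz, 6–5.
Diaz vs Ekwueme: 5 to 6, Ekwueme.
Ferraro–Chen: Chen 8–3.
Ferraro vs Ekwueme: Ferraro is ranked higher on 3+3+3 = 9 ballots, Ekwueme on 2. Ferraro wins 9–2.
Chen vs Ekwueme: Chen preferred on 3+2+3 = 8 ballots; Chen wins 8–3.
Each nominee drops at least one matchup (Novak loses to Diaz; Rivera loses to Novak; Diaz loses to Ferraro; Ferraro loses to Chen; Chen loses to Diaz; Ekwueme loses to Novak); the cycle Novak beats Ekwueme beats Diaz beats Novak rules out a Condorcet winner.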